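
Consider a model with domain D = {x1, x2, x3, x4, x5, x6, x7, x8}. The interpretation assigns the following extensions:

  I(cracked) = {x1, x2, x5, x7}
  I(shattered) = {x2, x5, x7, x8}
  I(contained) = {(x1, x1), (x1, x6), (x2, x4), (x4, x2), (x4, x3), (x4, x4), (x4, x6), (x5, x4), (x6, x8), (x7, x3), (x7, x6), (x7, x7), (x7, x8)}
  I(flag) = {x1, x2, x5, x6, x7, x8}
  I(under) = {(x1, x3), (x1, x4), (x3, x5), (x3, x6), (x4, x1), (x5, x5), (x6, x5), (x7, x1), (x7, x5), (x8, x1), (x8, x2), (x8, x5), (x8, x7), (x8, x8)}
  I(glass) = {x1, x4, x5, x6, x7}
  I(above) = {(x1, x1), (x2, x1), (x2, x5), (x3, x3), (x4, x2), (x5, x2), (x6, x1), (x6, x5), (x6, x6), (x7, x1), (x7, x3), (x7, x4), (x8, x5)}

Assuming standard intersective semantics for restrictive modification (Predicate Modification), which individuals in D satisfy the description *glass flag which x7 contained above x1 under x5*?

{x6, x7}

⟦which x7 contained⟧ = {x : ⟨x7, x⟩ ∈ ⟦contained⟧} = {x3, x6, x7, x8}
⟦above x1⟧ = {x : ⟨x, x1⟩ ∈ ⟦above⟧} = {x1, x2, x6, x7}
⟦under x5⟧ = {x : ⟨x, x5⟩ ∈ ⟦under⟧} = {x3, x5, x6, x7, x8}
⟦flag⟧ = {x1, x2, x5, x6, x7, x8}
… ∩ ⟦which x7 contained⟧ = {x1, x2, x5, x6, x7, x8} ∩ {x3, x6, x7, x8} = {x6, x7, x8}
… ∩ ⟦above x1⟧ = {x6, x7, x8} ∩ {x1, x2, x6, x7} = {x6, x7}
… ∩ ⟦under x5⟧ = {x6, x7} ∩ {x3, x5, x6, x7, x8} = {x6, x7}
… ∩ ⟦glass⟧ = {x6, x7} ∩ {x1, x4, x5, x6, x7} = {x6, x7}
So ⟦glass flag which x7 contained above x1 under x5⟧ = {x6, x7}.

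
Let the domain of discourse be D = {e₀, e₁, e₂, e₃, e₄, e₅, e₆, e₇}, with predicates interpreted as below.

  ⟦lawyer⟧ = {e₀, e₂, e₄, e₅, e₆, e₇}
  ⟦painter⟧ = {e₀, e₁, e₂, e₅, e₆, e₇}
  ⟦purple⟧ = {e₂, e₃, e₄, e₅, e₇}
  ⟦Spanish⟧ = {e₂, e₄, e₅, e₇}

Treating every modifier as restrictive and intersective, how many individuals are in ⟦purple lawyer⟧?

4

⟦lawyer⟧ = {e₀, e₂, e₄, e₅, e₆, e₇}
… ∩ ⟦purple⟧ = {e₀, e₂, e₄, e₅, e₆, e₇} ∩ {e₂, e₃, e₄, e₅, e₇} = {e₂, e₄, e₅, e₇}
⟦purple lawyer⟧ = {e₂, e₄, e₅, e₇}, so the cardinality is 4.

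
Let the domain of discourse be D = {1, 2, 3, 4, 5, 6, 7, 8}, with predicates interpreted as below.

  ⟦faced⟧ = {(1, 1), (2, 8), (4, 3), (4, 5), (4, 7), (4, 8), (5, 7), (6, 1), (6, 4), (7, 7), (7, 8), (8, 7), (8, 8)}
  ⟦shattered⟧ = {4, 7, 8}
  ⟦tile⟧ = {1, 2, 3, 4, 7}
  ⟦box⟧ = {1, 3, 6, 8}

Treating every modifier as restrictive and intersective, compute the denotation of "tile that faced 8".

⟦that faced 8⟧ = {x : ⟨x, 8⟩ ∈ ⟦faced⟧} = {2, 4, 7, 8}
⟦tile⟧ = {1, 2, 3, 4, 7}
… ∩ ⟦that faced 8⟧ = {1, 2, 3, 4, 7} ∩ {2, 4, 7, 8} = {2, 4, 7}
So ⟦tile that faced 8⟧ = {2, 4, 7}.

{2, 4, 7}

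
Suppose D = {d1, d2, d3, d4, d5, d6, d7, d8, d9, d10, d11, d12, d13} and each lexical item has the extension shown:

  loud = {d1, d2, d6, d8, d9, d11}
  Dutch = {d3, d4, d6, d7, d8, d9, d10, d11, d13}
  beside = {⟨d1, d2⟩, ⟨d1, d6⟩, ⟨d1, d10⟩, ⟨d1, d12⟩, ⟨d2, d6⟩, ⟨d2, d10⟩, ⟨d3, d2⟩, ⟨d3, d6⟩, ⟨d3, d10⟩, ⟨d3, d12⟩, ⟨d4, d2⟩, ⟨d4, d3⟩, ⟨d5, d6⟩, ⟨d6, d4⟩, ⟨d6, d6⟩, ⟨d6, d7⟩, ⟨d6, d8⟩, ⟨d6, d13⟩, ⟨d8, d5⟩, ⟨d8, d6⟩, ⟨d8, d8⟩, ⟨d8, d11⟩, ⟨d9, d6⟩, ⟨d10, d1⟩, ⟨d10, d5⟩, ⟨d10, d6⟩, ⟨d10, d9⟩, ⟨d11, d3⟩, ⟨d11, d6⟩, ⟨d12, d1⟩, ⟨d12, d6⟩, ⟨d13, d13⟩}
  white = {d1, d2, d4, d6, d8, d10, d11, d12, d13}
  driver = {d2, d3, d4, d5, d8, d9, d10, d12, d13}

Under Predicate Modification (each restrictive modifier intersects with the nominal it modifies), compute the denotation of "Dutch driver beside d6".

⟦beside d6⟧ = {x : ⟨x, d6⟩ ∈ ⟦beside⟧} = {d1, d2, d3, d5, d6, d8, d9, d10, d11, d12}
⟦driver⟧ = {d2, d3, d4, d5, d8, d9, d10, d12, d13}
… ∩ ⟦beside d6⟧ = {d2, d3, d4, d5, d8, d9, d10, d12, d13} ∩ {d1, d2, d3, d5, d6, d8, d9, d10, d11, d12} = {d2, d3, d5, d8, d9, d10, d12}
… ∩ ⟦Dutch⟧ = {d2, d3, d5, d8, d9, d10, d12} ∩ {d3, d4, d6, d7, d8, d9, d10, d11, d13} = {d3, d8, d9, d10}
So ⟦Dutch driver beside d6⟧ = {d3, d8, d9, d10}.

{d3, d8, d9, d10}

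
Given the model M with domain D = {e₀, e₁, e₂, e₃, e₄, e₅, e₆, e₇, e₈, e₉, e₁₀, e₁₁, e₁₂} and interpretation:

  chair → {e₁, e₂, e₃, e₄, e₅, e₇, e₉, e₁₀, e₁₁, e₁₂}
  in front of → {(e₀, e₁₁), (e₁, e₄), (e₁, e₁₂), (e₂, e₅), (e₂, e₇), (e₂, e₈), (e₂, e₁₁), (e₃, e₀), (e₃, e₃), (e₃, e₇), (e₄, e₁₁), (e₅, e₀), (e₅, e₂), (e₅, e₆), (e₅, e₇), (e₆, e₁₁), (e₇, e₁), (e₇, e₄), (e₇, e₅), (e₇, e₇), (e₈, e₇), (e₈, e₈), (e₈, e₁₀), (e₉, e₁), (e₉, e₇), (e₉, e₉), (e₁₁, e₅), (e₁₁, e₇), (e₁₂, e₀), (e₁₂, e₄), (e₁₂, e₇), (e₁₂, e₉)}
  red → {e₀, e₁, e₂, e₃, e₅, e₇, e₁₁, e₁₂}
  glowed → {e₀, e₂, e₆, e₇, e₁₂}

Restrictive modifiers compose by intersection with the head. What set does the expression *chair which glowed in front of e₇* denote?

⟦which glowed⟧ = ⟦glowed⟧ = {e₀, e₂, e₆, e₇, e₁₂}
⟦in front of e₇⟧ = {x : ⟨x, e₇⟩ ∈ ⟦in front of⟧} = {e₂, e₃, e₅, e₇, e₈, e₉, e₁₁, e₁₂}
⟦chair⟧ = {e₁, e₂, e₃, e₄, e₅, e₇, e₉, e₁₀, e₁₁, e₁₂}
… ∩ ⟦which glowed⟧ = {e₁, e₂, e₃, e₄, e₅, e₇, e₉, e₁₀, e₁₁, e₁₂} ∩ {e₀, e₂, e₆, e₇, e₁₂} = {e₂, e₇, e₁₂}
… ∩ ⟦in front of e₇⟧ = {e₂, e₇, e₁₂} ∩ {e₂, e₃, e₅, e₇, e₈, e₉, e₁₁, e₁₂} = {e₂, e₇, e₁₂}
So ⟦chair which glowed in front of e₇⟧ = {e₂, e₇, e₁₂}.

{e₂, e₇, e₁₂}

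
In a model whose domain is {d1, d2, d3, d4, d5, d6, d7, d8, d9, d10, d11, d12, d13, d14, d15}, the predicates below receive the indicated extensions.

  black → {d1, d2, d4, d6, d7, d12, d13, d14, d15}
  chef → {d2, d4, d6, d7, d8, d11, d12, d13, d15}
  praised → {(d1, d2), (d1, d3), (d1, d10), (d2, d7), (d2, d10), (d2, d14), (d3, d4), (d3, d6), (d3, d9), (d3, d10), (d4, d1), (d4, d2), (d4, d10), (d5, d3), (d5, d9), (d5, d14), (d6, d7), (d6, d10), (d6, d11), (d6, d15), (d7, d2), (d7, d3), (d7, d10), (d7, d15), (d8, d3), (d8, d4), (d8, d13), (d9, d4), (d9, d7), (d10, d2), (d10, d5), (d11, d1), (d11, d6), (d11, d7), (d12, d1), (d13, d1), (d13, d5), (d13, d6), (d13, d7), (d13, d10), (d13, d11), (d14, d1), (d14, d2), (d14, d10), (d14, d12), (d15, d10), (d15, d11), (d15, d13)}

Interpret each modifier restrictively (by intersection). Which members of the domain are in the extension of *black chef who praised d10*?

{d2, d4, d6, d7, d13, d15}

⟦who praised d10⟧ = {x : ⟨x, d10⟩ ∈ ⟦praised⟧} = {d1, d2, d3, d4, d6, d7, d13, d14, d15}
⟦chef⟧ = {d2, d4, d6, d7, d8, d11, d12, d13, d15}
… ∩ ⟦who praised d10⟧ = {d2, d4, d6, d7, d8, d11, d12, d13, d15} ∩ {d1, d2, d3, d4, d6, d7, d13, d14, d15} = {d2, d4, d6, d7, d13, d15}
… ∩ ⟦black⟧ = {d2, d4, d6, d7, d13, d15} ∩ {d1, d2, d4, d6, d7, d12, d13, d14, d15} = {d2, d4, d6, d7, d13, d15}
So ⟦black chef who praised d10⟧ = {d2, d4, d6, d7, d13, d15}.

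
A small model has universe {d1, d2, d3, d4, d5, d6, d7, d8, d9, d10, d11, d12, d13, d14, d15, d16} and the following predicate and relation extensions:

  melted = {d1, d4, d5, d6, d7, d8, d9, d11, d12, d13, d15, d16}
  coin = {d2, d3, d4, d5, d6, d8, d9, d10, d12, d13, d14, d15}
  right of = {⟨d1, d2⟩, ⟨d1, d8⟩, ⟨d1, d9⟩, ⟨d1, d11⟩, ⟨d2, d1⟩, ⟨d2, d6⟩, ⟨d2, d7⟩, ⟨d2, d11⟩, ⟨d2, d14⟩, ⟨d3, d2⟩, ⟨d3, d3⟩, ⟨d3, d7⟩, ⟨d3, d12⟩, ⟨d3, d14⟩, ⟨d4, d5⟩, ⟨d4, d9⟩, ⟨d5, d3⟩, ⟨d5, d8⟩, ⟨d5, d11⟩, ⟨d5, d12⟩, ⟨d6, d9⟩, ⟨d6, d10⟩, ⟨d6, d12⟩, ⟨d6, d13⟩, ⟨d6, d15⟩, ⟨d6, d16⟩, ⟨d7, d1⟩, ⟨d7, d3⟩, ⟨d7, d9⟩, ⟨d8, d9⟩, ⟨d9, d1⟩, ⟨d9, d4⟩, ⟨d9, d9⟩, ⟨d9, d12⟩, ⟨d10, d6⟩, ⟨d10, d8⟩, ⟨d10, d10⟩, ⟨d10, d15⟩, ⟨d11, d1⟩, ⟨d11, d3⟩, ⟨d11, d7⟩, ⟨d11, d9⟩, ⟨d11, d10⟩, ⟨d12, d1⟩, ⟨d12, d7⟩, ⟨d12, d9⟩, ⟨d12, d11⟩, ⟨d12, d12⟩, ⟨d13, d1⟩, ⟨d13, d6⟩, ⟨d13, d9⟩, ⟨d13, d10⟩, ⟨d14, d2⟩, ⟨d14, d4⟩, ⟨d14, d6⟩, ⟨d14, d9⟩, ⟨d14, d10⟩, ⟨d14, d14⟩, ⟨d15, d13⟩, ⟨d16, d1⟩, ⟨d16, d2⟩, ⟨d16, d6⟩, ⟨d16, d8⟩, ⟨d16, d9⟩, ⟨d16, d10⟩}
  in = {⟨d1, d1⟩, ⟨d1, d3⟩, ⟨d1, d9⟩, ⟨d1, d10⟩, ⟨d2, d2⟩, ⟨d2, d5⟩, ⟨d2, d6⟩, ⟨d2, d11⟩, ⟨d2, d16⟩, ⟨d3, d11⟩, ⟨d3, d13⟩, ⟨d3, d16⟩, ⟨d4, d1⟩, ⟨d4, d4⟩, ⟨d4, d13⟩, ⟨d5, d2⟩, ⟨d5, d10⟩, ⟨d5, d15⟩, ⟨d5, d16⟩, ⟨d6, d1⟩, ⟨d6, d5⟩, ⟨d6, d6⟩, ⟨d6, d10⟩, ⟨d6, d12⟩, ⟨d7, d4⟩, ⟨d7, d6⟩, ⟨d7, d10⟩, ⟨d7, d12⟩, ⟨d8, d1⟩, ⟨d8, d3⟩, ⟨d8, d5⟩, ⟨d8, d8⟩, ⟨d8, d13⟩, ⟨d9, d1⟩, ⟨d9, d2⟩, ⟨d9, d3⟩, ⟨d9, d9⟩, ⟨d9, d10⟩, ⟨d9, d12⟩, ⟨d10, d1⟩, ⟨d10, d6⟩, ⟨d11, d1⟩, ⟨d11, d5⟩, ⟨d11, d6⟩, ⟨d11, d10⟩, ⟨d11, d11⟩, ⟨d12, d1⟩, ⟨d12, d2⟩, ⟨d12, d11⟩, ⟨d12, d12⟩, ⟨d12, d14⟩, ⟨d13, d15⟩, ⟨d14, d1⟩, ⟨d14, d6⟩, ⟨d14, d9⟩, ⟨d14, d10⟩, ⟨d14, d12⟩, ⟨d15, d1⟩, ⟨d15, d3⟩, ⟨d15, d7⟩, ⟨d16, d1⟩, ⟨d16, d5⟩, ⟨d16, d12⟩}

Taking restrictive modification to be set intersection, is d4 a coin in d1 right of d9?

yes

⟦in d1⟧ = {x : ⟨x, d1⟩ ∈ ⟦in⟧} = {d1, d4, d6, d8, d9, d10, d11, d12, d14, d15, d16}
⟦right of d9⟧ = {x : ⟨x, d9⟩ ∈ ⟦right of⟧} = {d1, d4, d6, d7, d8, d9, d11, d12, d13, d14, d16}
⟦coin⟧ = {d2, d3, d4, d5, d6, d8, d9, d10, d12, d13, d14, d15}
… ∩ ⟦in d1⟧ = {d2, d3, d4, d5, d6, d8, d9, d10, d12, d13, d14, d15} ∩ {d1, d4, d6, d8, d9, d10, d11, d12, d14, d15, d16} = {d4, d6, d8, d9, d10, d12, d14, d15}
… ∩ ⟦right of d9⟧ = {d4, d6, d8, d9, d10, d12, d14, d15} ∩ {d1, d4, d6, d7, d8, d9, d11, d12, d13, d14, d16} = {d4, d6, d8, d9, d12, d14}
⟦coin in d1 right of d9⟧ = {d4, d6, d8, d9, d12, d14}; d4 ∈ this set.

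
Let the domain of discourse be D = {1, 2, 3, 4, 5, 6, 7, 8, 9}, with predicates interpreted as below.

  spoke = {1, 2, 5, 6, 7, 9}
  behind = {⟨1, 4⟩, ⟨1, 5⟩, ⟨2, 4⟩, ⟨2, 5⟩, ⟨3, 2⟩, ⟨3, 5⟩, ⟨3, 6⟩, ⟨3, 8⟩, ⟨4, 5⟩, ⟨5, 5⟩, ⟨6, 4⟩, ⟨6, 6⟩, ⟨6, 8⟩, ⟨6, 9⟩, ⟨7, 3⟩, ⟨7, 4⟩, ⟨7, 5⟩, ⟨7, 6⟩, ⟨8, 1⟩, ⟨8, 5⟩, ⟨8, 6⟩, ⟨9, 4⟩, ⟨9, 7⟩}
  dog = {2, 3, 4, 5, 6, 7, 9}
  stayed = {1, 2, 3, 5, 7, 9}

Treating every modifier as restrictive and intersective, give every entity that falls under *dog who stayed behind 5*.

{2, 3, 5, 7}

⟦who stayed⟧ = ⟦stayed⟧ = {1, 2, 3, 5, 7, 9}
⟦behind 5⟧ = {x : ⟨x, 5⟩ ∈ ⟦behind⟧} = {1, 2, 3, 4, 5, 7, 8}
⟦dog⟧ = {2, 3, 4, 5, 6, 7, 9}
… ∩ ⟦who stayed⟧ = {2, 3, 4, 5, 6, 7, 9} ∩ {1, 2, 3, 5, 7, 9} = {2, 3, 5, 7, 9}
… ∩ ⟦behind 5⟧ = {2, 3, 5, 7, 9} ∩ {1, 2, 3, 4, 5, 7, 8} = {2, 3, 5, 7}
So ⟦dog who stayed behind 5⟧ = {2, 3, 5, 7}.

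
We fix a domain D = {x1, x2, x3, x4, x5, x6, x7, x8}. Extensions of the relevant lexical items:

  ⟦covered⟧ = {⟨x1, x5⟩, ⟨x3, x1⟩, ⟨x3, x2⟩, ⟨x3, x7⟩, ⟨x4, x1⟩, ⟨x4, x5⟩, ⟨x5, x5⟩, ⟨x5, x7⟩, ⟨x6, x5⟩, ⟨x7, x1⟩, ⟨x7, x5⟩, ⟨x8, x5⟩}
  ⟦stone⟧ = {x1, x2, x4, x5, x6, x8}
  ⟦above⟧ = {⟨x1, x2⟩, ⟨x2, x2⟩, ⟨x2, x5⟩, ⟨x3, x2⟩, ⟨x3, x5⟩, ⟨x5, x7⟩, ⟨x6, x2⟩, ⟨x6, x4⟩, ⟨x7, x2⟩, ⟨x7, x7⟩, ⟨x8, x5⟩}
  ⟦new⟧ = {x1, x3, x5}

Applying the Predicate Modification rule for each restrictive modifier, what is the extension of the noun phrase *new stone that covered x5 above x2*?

⟦that covered x5⟧ = {x : ⟨x, x5⟩ ∈ ⟦covered⟧} = {x1, x4, x5, x6, x7, x8}
⟦above x2⟧ = {x : ⟨x, x2⟩ ∈ ⟦above⟧} = {x1, x2, x3, x6, x7}
⟦stone⟧ = {x1, x2, x4, x5, x6, x8}
… ∩ ⟦that covered x5⟧ = {x1, x2, x4, x5, x6, x8} ∩ {x1, x4, x5, x6, x7, x8} = {x1, x4, x5, x6, x8}
… ∩ ⟦above x2⟧ = {x1, x4, x5, x6, x8} ∩ {x1, x2, x3, x6, x7} = {x1, x6}
… ∩ ⟦new⟧ = {x1, x6} ∩ {x1, x3, x5} = {x1}
So ⟦new stone that covered x5 above x2⟧ = {x1}.

{x1}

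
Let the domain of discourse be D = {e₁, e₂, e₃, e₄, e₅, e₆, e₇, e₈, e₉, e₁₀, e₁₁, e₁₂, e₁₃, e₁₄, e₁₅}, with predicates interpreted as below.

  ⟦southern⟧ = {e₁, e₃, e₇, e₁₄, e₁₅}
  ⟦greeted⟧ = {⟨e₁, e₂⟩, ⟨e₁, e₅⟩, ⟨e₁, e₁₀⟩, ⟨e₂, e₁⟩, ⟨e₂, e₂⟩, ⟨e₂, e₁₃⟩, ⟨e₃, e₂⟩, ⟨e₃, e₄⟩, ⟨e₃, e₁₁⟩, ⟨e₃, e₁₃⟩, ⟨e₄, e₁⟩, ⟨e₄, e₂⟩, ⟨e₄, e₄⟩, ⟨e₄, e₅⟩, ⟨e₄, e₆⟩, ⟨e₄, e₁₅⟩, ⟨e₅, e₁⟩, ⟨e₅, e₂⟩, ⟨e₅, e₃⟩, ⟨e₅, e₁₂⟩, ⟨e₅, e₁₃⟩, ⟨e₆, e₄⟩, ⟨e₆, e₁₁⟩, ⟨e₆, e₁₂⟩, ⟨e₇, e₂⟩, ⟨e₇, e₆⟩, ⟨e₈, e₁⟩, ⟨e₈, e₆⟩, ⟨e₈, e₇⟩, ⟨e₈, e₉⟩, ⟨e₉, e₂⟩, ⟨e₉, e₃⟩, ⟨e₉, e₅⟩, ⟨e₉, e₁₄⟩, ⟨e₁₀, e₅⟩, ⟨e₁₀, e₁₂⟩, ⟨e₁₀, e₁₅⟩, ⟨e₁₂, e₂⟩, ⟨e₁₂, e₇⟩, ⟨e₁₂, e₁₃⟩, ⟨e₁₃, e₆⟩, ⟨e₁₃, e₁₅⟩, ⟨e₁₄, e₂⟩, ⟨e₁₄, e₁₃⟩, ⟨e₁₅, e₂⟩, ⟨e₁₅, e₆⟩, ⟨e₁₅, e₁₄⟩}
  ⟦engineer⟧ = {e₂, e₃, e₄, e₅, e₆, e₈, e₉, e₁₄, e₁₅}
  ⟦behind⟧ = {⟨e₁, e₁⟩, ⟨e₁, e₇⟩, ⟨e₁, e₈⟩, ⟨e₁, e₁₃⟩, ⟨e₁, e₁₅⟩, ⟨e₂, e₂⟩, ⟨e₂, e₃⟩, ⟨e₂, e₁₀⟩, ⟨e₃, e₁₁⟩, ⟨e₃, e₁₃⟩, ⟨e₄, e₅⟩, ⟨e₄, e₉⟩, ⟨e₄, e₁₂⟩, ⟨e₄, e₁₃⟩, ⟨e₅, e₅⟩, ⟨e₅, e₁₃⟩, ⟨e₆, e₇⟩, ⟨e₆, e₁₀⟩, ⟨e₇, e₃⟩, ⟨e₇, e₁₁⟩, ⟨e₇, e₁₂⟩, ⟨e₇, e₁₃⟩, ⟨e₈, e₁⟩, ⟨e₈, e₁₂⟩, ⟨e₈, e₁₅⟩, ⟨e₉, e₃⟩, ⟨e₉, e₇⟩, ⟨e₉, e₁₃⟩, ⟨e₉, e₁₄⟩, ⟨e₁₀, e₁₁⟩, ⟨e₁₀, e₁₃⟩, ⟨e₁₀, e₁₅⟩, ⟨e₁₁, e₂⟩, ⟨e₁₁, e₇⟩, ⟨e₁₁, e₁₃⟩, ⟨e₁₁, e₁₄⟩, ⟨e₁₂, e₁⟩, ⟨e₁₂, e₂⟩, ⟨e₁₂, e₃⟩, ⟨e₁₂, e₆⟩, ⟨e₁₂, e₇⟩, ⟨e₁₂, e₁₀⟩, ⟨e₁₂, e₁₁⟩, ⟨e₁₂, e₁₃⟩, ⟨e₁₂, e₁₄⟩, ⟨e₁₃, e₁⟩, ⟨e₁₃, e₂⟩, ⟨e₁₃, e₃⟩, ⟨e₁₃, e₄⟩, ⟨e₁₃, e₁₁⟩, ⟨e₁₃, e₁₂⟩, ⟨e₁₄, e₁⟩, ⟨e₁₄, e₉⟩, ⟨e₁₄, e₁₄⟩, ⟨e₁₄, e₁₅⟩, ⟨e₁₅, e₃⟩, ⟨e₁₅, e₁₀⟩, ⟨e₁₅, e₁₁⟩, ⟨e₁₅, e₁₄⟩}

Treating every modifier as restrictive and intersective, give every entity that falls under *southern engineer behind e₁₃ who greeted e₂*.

{e₃}

⟦behind e₁₃⟧ = {x : ⟨x, e₁₃⟩ ∈ ⟦behind⟧} = {e₁, e₃, e₄, e₅, e₇, e₉, e₁₀, e₁₁, e₁₂}
⟦who greeted e₂⟧ = {x : ⟨x, e₂⟩ ∈ ⟦greeted⟧} = {e₁, e₂, e₃, e₄, e₅, e₇, e₉, e₁₂, e₁₄, e₁₅}
⟦engineer⟧ = {e₂, e₃, e₄, e₅, e₆, e₈, e₉, e₁₄, e₁₅}
… ∩ ⟦behind e₁₃⟧ = {e₂, e₃, e₄, e₅, e₆, e₈, e₉, e₁₄, e₁₅} ∩ {e₁, e₃, e₄, e₅, e₇, e₉, e₁₀, e₁₁, e₁₂} = {e₃, e₄, e₅, e₉}
… ∩ ⟦who greeted e₂⟧ = {e₃, e₄, e₅, e₉} ∩ {e₁, e₂, e₃, e₄, e₅, e₇, e₉, e₁₂, e₁₄, e₁₅} = {e₃, e₄, e₅, e₉}
… ∩ ⟦southern⟧ = {e₃, e₄, e₅, e₉} ∩ {e₁, e₃, e₇, e₁₄, e₁₅} = {e₃}
So ⟦southern engineer behind e₁₃ who greeted e₂⟧ = {e₃}.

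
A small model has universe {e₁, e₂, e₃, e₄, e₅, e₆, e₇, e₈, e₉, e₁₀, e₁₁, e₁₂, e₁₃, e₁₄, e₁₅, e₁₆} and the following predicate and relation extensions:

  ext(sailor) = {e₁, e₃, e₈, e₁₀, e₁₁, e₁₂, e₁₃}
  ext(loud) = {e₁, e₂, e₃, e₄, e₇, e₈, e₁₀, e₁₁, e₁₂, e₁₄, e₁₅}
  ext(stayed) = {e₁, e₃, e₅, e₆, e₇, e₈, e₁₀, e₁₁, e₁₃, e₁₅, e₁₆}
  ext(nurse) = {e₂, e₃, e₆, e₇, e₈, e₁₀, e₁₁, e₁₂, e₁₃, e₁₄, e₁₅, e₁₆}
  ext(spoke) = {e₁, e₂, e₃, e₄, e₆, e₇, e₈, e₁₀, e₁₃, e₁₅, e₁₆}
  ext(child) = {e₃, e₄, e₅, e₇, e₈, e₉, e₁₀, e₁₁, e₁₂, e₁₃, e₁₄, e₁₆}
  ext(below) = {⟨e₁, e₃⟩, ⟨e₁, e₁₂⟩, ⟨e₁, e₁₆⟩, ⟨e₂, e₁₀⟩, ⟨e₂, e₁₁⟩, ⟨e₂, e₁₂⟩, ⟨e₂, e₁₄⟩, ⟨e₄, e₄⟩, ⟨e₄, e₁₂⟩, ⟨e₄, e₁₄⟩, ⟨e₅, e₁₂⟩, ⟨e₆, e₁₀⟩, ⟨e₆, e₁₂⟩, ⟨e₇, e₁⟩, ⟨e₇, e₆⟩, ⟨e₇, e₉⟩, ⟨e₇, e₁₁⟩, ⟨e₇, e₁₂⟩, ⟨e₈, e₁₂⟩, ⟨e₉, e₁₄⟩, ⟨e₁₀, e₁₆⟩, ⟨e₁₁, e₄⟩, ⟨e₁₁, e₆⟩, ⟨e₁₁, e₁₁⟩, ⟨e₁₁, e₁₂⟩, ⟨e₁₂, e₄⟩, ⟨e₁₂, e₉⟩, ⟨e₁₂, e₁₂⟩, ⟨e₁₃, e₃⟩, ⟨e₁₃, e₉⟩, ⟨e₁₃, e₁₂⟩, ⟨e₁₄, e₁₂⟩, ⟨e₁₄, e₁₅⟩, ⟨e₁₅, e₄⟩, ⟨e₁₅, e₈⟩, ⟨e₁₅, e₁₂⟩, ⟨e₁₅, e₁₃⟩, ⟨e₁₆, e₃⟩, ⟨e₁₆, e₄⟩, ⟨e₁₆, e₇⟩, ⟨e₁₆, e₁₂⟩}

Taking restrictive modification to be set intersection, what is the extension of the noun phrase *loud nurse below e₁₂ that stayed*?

⟦below e₁₂⟧ = {x : ⟨x, e₁₂⟩ ∈ ⟦below⟧} = {e₁, e₂, e₄, e₅, e₆, e₇, e₈, e₁₁, e₁₂, e₁₃, e₁₄, e₁₅, e₁₆}
⟦that stayed⟧ = ⟦stayed⟧ = {e₁, e₃, e₅, e₆, e₇, e₈, e₁₀, e₁₁, e₁₃, e₁₅, e₁₆}
⟦nurse⟧ = {e₂, e₃, e₆, e₇, e₈, e₁₀, e₁₁, e₁₂, e₁₃, e₁₄, e₁₅, e₁₆}
… ∩ ⟦below e₁₂⟧ = {e₂, e₃, e₆, e₇, e₈, e₁₀, e₁₁, e₁₂, e₁₃, e₁₄, e₁₅, e₁₆} ∩ {e₁, e₂, e₄, e₅, e₆, e₇, e₈, e₁₁, e₁₂, e₁₃, e₁₄, e₁₅, e₁₆} = {e₂, e₆, e₇, e₈, e₁₁, e₁₂, e₁₃, e₁₄, e₁₅, e₁₆}
… ∩ ⟦that stayed⟧ = {e₂, e₆, e₇, e₈, e₁₁, e₁₂, e₁₃, e₁₄, e₁₅, e₁₆} ∩ {e₁, e₃, e₅, e₆, e₇, e₈, e₁₀, e₁₁, e₁₃, e₁₅, e₁₆} = {e₆, e₇, e₈, e₁₁, e₁₃, e₁₅, e₁₆}
… ∩ ⟦loud⟧ = {e₆, e₇, e₈, e₁₁, e₁₃, e₁₅, e₁₆} ∩ {e₁, e₂, e₃, e₄, e₇, e₈, e₁₀, e₁₁, e₁₂, e₁₄, e₁₅} = {e₇, e₈, e₁₁, e₁₅}
So ⟦loud nurse below e₁₂ that stayed⟧ = {e₇, e₈, e₁₁, e₁₅}.

{e₇, e₈, e₁₁, e₁₅}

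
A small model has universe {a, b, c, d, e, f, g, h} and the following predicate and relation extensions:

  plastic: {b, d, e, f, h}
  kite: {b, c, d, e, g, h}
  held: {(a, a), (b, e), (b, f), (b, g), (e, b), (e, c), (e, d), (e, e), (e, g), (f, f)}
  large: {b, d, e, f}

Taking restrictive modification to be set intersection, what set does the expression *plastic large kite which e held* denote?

{b, d, e}

⟦which e held⟧ = {x : ⟨e, x⟩ ∈ ⟦held⟧} = {b, c, d, e, g}
⟦kite⟧ = {b, c, d, e, g, h}
… ∩ ⟦which e held⟧ = {b, c, d, e, g, h} ∩ {b, c, d, e, g} = {b, c, d, e, g}
… ∩ ⟦plastic⟧ = {b, c, d, e, g} ∩ {b, d, e, f, h} = {b, d, e}
… ∩ ⟦large⟧ = {b, d, e} ∩ {b, d, e, f} = {b, d, e}
So ⟦plastic large kite which e held⟧ = {b, d, e}.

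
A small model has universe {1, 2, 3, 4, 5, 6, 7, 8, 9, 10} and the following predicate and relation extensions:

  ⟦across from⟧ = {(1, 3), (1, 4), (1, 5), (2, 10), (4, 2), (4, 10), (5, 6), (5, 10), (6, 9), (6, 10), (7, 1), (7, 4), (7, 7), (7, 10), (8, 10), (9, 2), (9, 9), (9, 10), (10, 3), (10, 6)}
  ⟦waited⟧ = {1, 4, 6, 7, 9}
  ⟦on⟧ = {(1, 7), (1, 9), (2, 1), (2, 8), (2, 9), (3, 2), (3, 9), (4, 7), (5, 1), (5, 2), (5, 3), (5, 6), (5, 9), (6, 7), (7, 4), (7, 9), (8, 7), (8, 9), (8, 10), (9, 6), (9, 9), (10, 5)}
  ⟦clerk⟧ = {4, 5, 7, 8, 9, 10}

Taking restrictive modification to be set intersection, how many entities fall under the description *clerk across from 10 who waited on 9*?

2

⟦across from 10⟧ = {x : ⟨x, 10⟩ ∈ ⟦across from⟧} = {2, 4, 5, 6, 7, 8, 9}
⟦who waited⟧ = ⟦waited⟧ = {1, 4, 6, 7, 9}
⟦on 9⟧ = {x : ⟨x, 9⟩ ∈ ⟦on⟧} = {1, 2, 3, 5, 7, 8, 9}
⟦clerk⟧ = {4, 5, 7, 8, 9, 10}
… ∩ ⟦across from 10⟧ = {4, 5, 7, 8, 9, 10} ∩ {2, 4, 5, 6, 7, 8, 9} = {4, 5, 7, 8, 9}
… ∩ ⟦who waited⟧ = {4, 5, 7, 8, 9} ∩ {1, 4, 6, 7, 9} = {4, 7, 9}
… ∩ ⟦on 9⟧ = {4, 7, 9} ∩ {1, 2, 3, 5, 7, 8, 9} = {7, 9}
⟦clerk across from 10 who waited on 9⟧ = {7, 9}, so the cardinality is 2.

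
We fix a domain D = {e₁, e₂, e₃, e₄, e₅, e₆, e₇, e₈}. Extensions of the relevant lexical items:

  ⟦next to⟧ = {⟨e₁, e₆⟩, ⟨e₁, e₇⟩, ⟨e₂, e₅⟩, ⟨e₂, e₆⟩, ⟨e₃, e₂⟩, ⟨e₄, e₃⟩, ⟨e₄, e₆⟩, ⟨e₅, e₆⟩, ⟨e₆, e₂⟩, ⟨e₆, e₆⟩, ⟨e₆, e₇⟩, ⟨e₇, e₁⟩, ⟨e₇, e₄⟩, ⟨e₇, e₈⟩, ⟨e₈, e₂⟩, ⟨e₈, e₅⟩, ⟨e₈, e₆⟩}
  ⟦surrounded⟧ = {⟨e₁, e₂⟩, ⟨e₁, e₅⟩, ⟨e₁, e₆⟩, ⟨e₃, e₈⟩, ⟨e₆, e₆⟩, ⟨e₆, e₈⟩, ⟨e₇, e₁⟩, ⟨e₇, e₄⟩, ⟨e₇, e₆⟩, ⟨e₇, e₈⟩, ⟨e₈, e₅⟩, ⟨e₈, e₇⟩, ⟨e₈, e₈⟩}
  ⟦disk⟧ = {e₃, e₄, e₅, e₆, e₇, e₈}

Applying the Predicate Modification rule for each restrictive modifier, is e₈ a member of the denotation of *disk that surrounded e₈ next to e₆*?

⟦that surrounded e₈⟧ = {x : ⟨x, e₈⟩ ∈ ⟦surrounded⟧} = {e₃, e₆, e₇, e₈}
⟦next to e₆⟧ = {x : ⟨x, e₆⟩ ∈ ⟦next to⟧} = {e₁, e₂, e₄, e₅, e₆, e₈}
⟦disk⟧ = {e₃, e₄, e₅, e₆, e₇, e₈}
… ∩ ⟦that surrounded e₈⟧ = {e₃, e₄, e₅, e₆, e₇, e₈} ∩ {e₃, e₆, e₇, e₈} = {e₃, e₆, e₇, e₈}
… ∩ ⟦next to e₆⟧ = {e₃, e₆, e₇, e₈} ∩ {e₁, e₂, e₄, e₅, e₆, e₈} = {e₆, e₈}
⟦disk that surrounded e₈ next to e₆⟧ = {e₆, e₈}; e₈ ∈ this set.

yes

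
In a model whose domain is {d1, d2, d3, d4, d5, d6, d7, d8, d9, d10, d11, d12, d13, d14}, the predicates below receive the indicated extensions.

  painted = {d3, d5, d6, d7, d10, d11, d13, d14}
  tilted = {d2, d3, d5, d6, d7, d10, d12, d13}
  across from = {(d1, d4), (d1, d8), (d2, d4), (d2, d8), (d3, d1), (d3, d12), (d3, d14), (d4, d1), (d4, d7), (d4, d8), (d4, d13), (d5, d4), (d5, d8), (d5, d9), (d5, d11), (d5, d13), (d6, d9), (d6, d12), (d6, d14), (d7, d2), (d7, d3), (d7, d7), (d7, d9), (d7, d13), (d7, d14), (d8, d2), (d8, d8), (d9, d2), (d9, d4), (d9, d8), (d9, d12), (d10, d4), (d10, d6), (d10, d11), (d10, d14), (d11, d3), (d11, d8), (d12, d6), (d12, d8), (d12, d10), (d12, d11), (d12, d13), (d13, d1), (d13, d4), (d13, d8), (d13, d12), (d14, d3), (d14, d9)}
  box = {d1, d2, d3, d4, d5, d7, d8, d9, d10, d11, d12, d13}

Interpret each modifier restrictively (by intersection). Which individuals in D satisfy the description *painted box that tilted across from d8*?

⟦that tilted⟧ = ⟦tilted⟧ = {d2, d3, d5, d6, d7, d10, d12, d13}
⟦across from d8⟧ = {x : ⟨x, d8⟩ ∈ ⟦across from⟧} = {d1, d2, d4, d5, d8, d9, d11, d12, d13}
⟦box⟧ = {d1, d2, d3, d4, d5, d7, d8, d9, d10, d11, d12, d13}
… ∩ ⟦that tilted⟧ = {d1, d2, d3, d4, d5, d7, d8, d9, d10, d11, d12, d13} ∩ {d2, d3, d5, d6, d7, d10, d12, d13} = {d2, d3, d5, d7, d10, d12, d13}
… ∩ ⟦across from d8⟧ = {d2, d3, d5, d7, d10, d12, d13} ∩ {d1, d2, d4, d5, d8, d9, d11, d12, d13} = {d2, d5, d12, d13}
… ∩ ⟦painted⟧ = {d2, d5, d12, d13} ∩ {d3, d5, d6, d7, d10, d11, d13, d14} = {d5, d13}
So ⟦painted box that tilted across from d8⟧ = {d5, d13}.

{d5, d13}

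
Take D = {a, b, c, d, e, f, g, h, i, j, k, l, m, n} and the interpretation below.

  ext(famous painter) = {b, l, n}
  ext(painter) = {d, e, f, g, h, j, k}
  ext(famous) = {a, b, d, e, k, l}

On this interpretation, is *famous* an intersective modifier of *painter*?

no

⟦famous⟧ ∩ ⟦painter⟧ = {a, b, d, e, k, l} ∩ {d, e, f, g, h, j, k} = {d, e, k}
Observed ⟦famous painter⟧ = {b, l, n}.
These differ, so the modifier is not intersective in this model.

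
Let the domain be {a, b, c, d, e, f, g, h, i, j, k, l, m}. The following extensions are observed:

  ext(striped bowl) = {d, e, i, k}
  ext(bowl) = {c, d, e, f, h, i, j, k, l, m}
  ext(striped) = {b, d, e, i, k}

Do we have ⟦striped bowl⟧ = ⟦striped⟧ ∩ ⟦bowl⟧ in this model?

yes

⟦striped⟧ ∩ ⟦bowl⟧ = {b, d, e, i, k} ∩ {c, d, e, f, h, i, j, k, l, m} = {d, e, i, k}
Observed ⟦striped bowl⟧ = {d, e, i, k}.
These coincide, so the modifier is intersective here.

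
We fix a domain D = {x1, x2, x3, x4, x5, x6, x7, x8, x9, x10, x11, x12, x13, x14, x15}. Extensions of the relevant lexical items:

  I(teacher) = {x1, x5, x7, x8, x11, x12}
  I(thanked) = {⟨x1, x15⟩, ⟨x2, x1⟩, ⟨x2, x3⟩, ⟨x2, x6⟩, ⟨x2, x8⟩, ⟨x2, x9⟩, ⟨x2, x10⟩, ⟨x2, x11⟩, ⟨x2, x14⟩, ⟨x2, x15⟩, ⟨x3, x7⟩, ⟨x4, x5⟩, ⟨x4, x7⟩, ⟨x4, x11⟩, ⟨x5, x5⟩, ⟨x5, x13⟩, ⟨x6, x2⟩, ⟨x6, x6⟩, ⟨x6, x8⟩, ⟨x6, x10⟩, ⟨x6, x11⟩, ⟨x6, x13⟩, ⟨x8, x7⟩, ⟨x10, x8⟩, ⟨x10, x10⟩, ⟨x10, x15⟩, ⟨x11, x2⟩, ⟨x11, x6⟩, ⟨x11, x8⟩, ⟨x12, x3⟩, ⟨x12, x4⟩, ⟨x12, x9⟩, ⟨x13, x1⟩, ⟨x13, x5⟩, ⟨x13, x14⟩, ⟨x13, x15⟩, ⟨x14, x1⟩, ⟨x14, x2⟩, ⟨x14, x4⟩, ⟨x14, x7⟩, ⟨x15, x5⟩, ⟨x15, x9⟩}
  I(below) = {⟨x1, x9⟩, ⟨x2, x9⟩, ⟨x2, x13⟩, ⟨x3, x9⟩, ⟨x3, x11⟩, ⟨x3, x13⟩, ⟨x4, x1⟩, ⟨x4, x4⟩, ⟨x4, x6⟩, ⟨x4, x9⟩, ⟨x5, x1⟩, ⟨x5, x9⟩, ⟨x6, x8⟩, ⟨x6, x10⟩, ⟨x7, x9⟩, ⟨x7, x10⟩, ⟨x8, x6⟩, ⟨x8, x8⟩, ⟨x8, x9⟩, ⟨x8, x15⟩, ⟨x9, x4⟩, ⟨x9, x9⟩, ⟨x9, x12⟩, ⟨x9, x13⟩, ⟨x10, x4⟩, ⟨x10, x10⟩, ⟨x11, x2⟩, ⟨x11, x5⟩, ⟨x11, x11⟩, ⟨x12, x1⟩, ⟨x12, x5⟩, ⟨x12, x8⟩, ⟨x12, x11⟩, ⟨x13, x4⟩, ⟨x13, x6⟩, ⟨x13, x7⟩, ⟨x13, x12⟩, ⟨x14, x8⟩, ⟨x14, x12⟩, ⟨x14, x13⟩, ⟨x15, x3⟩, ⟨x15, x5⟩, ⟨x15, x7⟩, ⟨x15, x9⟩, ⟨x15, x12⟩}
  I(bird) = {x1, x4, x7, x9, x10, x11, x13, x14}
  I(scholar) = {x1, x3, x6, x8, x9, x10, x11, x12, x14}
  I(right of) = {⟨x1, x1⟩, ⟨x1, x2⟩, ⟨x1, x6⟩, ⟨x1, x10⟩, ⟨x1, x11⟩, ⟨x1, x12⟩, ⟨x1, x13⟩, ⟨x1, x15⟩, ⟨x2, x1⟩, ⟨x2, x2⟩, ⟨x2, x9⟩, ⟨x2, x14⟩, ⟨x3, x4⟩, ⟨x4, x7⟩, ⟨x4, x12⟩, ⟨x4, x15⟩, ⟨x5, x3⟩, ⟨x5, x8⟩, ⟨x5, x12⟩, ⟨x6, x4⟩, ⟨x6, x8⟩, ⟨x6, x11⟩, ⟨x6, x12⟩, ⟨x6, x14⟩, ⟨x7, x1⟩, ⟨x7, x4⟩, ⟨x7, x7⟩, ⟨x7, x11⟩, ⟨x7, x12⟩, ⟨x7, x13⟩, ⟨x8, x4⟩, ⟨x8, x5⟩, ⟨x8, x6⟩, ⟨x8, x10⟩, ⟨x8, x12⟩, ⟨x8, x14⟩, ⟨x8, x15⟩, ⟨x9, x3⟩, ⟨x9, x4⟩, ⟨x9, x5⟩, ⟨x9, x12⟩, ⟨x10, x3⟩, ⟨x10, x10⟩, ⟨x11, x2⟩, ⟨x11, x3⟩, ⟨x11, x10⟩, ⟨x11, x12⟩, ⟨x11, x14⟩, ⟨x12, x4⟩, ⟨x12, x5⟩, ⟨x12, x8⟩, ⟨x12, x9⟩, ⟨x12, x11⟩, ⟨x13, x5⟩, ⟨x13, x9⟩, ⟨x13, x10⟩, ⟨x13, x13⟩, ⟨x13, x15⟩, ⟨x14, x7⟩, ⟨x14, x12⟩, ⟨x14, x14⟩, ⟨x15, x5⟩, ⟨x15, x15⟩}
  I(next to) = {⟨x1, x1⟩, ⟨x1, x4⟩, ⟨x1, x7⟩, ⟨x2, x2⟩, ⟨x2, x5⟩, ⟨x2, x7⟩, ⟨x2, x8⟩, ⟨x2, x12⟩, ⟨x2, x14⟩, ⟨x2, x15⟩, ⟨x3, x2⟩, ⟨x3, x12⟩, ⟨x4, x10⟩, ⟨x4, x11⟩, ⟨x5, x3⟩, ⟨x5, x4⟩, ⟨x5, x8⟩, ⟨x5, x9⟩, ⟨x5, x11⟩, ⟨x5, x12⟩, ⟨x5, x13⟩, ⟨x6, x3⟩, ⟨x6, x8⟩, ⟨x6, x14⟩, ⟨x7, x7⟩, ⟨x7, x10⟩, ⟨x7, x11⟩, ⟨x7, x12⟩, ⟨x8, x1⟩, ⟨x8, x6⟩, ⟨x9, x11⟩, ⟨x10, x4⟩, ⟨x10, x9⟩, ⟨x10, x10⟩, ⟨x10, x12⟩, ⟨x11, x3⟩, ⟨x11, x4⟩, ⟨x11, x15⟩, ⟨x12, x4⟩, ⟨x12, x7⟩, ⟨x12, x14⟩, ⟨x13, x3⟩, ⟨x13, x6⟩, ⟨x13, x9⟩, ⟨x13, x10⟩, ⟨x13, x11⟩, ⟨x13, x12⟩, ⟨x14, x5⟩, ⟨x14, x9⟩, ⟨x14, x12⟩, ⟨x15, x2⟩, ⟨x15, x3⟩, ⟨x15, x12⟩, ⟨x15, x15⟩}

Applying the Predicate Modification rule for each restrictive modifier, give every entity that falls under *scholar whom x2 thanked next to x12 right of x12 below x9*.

∅

⟦whom x2 thanked⟧ = {x : ⟨x2, x⟩ ∈ ⟦thanked⟧} = {x1, x3, x6, x8, x9, x10, x11, x14, x15}
⟦next to x12⟧ = {x : ⟨x, x12⟩ ∈ ⟦next to⟧} = {x2, x3, x5, x7, x10, x13, x14, x15}
⟦right of x12⟧ = {x : ⟨x, x12⟩ ∈ ⟦right of⟧} = {x1, x4, x5, x6, x7, x8, x9, x11, x14}
⟦below x9⟧ = {x : ⟨x, x9⟩ ∈ ⟦below⟧} = {x1, x2, x3, x4, x5, x7, x8, x9, x15}
⟦scholar⟧ = {x1, x3, x6, x8, x9, x10, x11, x12, x14}
… ∩ ⟦whom x2 thanked⟧ = {x1, x3, x6, x8, x9, x10, x11, x12, x14} ∩ {x1, x3, x6, x8, x9, x10, x11, x14, x15} = {x1, x3, x6, x8, x9, x10, x11, x14}
… ∩ ⟦next to x12⟧ = {x1, x3, x6, x8, x9, x10, x11, x14} ∩ {x2, x3, x5, x7, x10, x13, x14, x15} = {x3, x10, x14}
… ∩ ⟦right of x12⟧ = {x3, x10, x14} ∩ {x1, x4, x5, x6, x7, x8, x9, x11, x14} = {x14}
… ∩ ⟦below x9⟧ = {x14} ∩ {x1, x2, x3, x4, x5, x7, x8, x9, x15} = ∅
So ⟦scholar whom x2 thanked next to x12 right of x12 below x9⟧ = ∅.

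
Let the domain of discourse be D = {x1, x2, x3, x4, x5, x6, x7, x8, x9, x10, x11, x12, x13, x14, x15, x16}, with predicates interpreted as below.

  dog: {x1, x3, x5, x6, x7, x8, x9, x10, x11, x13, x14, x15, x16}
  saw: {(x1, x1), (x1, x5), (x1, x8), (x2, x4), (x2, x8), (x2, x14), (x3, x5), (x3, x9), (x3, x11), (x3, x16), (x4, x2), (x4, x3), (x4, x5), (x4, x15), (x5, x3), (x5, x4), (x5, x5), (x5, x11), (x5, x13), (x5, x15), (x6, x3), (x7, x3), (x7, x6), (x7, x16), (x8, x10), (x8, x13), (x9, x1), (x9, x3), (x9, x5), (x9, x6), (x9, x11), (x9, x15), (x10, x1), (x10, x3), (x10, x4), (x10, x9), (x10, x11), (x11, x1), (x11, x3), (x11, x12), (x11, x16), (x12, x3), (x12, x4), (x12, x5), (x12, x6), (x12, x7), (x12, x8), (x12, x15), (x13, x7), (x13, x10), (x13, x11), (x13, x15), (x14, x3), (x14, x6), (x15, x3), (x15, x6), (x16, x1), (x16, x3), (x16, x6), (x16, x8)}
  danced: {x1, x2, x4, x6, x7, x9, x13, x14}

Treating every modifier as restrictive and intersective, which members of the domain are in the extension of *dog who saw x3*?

⟦who saw x3⟧ = {x : ⟨x, x3⟩ ∈ ⟦saw⟧} = {x4, x5, x6, x7, x9, x10, x11, x12, x14, x15, x16}
⟦dog⟧ = {x1, x3, x5, x6, x7, x8, x9, x10, x11, x13, x14, x15, x16}
… ∩ ⟦who saw x3⟧ = {x1, x3, x5, x6, x7, x8, x9, x10, x11, x13, x14, x15, x16} ∩ {x4, x5, x6, x7, x9, x10, x11, x12, x14, x15, x16} = {x5, x6, x7, x9, x10, x11, x14, x15, x16}
So ⟦dog who saw x3⟧ = {x5, x6, x7, x9, x10, x11, x14, x15, x16}.

{x5, x6, x7, x9, x10, x11, x14, x15, x16}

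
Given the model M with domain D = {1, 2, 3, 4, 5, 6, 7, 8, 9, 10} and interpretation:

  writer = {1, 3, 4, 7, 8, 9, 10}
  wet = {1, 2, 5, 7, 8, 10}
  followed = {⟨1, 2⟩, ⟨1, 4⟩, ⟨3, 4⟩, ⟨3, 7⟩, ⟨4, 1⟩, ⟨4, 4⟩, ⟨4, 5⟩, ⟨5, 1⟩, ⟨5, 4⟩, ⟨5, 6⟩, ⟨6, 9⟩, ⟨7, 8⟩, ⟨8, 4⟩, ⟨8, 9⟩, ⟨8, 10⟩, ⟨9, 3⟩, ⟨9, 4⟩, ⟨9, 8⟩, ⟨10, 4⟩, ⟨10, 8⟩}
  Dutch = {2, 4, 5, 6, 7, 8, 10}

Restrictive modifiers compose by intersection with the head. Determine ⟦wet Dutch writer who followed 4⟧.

⟦who followed 4⟧ = {x : ⟨x, 4⟩ ∈ ⟦followed⟧} = {1, 3, 4, 5, 8, 9, 10}
⟦writer⟧ = {1, 3, 4, 7, 8, 9, 10}
… ∩ ⟦who followed 4⟧ = {1, 3, 4, 7, 8, 9, 10} ∩ {1, 3, 4, 5, 8, 9, 10} = {1, 3, 4, 8, 9, 10}
… ∩ ⟦wet⟧ = {1, 3, 4, 8, 9, 10} ∩ {1, 2, 5, 7, 8, 10} = {1, 8, 10}
… ∩ ⟦Dutch⟧ = {1, 8, 10} ∩ {2, 4, 5, 6, 7, 8, 10} = {8, 10}
So ⟦wet Dutch writer who followed 4⟧ = {8, 10}.

{8, 10}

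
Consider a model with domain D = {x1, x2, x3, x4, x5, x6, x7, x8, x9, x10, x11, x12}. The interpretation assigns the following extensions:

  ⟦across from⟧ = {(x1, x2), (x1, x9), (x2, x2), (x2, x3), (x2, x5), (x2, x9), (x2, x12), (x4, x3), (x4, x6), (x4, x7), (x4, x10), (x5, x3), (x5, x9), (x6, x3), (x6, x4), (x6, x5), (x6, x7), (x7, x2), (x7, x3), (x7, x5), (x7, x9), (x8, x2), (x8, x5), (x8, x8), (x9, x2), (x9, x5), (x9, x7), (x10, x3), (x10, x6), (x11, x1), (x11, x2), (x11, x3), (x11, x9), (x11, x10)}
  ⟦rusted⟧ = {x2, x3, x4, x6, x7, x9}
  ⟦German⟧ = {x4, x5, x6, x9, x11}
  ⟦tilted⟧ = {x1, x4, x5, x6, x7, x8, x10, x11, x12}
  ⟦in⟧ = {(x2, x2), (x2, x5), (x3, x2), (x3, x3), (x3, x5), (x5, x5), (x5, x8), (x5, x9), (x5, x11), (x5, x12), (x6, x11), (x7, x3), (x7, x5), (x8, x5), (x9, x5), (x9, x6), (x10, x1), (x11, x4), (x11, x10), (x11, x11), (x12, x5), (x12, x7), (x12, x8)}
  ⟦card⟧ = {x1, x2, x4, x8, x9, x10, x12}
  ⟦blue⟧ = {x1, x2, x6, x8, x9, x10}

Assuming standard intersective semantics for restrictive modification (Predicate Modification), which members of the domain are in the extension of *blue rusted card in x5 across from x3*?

{x2}

⟦in x5⟧ = {x : ⟨x, x5⟩ ∈ ⟦in⟧} = {x2, x3, x5, x7, x8, x9, x12}
⟦across from x3⟧ = {x : ⟨x, x3⟩ ∈ ⟦across from⟧} = {x2, x4, x5, x6, x7, x10, x11}
⟦card⟧ = {x1, x2, x4, x8, x9, x10, x12}
… ∩ ⟦in x5⟧ = {x1, x2, x4, x8, x9, x10, x12} ∩ {x2, x3, x5, x7, x8, x9, x12} = {x2, x8, x9, x12}
… ∩ ⟦across from x3⟧ = {x2, x8, x9, x12} ∩ {x2, x4, x5, x6, x7, x10, x11} = {x2}
… ∩ ⟦blue⟧ = {x2} ∩ {x1, x2, x6, x8, x9, x10} = {x2}
… ∩ ⟦rusted⟧ = {x2} ∩ {x2, x3, x4, x6, x7, x9} = {x2}
So ⟦blue rusted card in x5 across from x3⟧ = {x2}.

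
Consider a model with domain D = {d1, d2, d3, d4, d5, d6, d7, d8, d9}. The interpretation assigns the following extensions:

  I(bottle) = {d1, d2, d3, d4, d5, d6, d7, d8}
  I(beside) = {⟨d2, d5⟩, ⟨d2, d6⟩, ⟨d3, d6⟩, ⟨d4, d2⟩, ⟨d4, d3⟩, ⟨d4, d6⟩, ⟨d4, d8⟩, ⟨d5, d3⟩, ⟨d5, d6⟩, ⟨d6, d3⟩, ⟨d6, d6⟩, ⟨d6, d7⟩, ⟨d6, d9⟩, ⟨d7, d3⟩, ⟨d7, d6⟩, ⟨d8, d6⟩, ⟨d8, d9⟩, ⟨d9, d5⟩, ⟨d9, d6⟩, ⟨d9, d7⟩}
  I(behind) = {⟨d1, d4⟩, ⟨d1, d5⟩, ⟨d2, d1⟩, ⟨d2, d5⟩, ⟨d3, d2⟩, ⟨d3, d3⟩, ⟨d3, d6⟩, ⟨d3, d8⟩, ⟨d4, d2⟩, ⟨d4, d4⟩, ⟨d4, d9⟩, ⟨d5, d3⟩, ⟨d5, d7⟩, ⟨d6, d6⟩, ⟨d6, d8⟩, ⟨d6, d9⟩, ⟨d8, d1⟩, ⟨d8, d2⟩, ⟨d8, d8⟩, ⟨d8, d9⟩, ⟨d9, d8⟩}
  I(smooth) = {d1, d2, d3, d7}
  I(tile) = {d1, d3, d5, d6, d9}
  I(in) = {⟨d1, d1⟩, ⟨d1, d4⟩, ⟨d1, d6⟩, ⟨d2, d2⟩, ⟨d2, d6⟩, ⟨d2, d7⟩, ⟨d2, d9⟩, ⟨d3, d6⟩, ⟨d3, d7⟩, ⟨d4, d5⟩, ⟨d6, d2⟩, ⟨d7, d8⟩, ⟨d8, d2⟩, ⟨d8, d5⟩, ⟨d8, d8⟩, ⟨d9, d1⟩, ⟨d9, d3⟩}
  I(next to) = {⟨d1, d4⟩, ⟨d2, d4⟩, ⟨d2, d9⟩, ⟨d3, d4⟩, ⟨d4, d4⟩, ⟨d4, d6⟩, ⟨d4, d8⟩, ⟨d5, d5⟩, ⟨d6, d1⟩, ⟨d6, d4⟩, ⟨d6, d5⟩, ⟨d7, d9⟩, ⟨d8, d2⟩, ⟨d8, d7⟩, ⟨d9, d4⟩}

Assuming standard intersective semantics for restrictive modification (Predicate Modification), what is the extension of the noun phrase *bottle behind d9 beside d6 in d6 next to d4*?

⟦behind d9⟧ = {x : ⟨x, d9⟩ ∈ ⟦behind⟧} = {d4, d6, d8}
⟦beside d6⟧ = {x : ⟨x, d6⟩ ∈ ⟦beside⟧} = {d2, d3, d4, d5, d6, d7, d8, d9}
⟦in d6⟧ = {x : ⟨x, d6⟩ ∈ ⟦in⟧} = {d1, d2, d3}
⟦next to d4⟧ = {x : ⟨x, d4⟩ ∈ ⟦next to⟧} = {d1, d2, d3, d4, d6, d9}
⟦bottle⟧ = {d1, d2, d3, d4, d5, d6, d7, d8}
… ∩ ⟦behind d9⟧ = {d1, d2, d3, d4, d5, d6, d7, d8} ∩ {d4, d6, d8} = {d4, d6, d8}
… ∩ ⟦beside d6⟧ = {d4, d6, d8} ∩ {d2, d3, d4, d5, d6, d7, d8, d9} = {d4, d6, d8}
… ∩ ⟦in d6⟧ = {d4, d6, d8} ∩ {d1, d2, d3} = ∅
… ∩ ⟦next to d4⟧ = ∅ ∩ {d1, d2, d3, d4, d6, d9} = ∅
So ⟦bottle behind d9 beside d6 in d6 next to d4⟧ = ∅.

∅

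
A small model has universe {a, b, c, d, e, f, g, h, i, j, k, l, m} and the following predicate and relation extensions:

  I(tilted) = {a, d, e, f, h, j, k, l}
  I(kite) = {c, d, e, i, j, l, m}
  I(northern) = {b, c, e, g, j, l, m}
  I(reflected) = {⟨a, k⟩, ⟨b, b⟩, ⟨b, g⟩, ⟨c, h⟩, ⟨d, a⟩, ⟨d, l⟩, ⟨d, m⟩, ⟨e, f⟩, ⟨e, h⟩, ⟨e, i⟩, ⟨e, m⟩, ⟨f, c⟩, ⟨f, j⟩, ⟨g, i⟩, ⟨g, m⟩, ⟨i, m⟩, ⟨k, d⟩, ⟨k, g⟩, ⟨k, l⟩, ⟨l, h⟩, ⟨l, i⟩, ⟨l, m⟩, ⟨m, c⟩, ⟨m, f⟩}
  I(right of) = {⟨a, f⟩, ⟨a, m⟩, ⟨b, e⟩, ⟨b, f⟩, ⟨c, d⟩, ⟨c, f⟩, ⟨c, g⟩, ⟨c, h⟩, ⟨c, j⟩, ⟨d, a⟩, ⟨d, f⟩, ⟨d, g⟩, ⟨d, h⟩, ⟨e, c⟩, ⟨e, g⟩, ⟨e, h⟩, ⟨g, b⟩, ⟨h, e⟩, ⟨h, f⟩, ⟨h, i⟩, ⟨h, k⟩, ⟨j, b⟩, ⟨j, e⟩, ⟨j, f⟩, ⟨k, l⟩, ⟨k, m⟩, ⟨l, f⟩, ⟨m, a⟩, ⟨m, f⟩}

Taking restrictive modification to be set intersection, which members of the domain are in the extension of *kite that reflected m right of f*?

⟦that reflected m⟧ = {x : ⟨x, m⟩ ∈ ⟦reflected⟧} = {d, e, g, i, l}
⟦right of f⟧ = {x : ⟨x, f⟩ ∈ ⟦right of⟧} = {a, b, c, d, h, j, l, m}
⟦kite⟧ = {c, d, e, i, j, l, m}
… ∩ ⟦that reflected m⟧ = {c, d, e, i, j, l, m} ∩ {d, e, g, i, l} = {d, e, i, l}
… ∩ ⟦right of f⟧ = {d, e, i, l} ∩ {a, b, c, d, h, j, l, m} = {d, l}
So ⟦kite that reflected m right of f⟧ = {d, l}.

{d, l}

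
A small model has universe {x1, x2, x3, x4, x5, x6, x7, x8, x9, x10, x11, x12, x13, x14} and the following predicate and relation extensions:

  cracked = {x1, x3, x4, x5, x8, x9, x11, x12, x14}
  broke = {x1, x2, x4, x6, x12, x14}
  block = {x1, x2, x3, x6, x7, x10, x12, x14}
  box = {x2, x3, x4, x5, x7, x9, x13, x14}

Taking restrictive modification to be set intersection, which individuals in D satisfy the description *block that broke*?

⟦that broke⟧ = ⟦broke⟧ = {x1, x2, x4, x6, x12, x14}
⟦block⟧ = {x1, x2, x3, x6, x7, x10, x12, x14}
… ∩ ⟦that broke⟧ = {x1, x2, x3, x6, x7, x10, x12, x14} ∩ {x1, x2, x4, x6, x12, x14} = {x1, x2, x6, x12, x14}
So ⟦block that broke⟧ = {x1, x2, x6, x12, x14}.

{x1, x2, x6, x12, x14}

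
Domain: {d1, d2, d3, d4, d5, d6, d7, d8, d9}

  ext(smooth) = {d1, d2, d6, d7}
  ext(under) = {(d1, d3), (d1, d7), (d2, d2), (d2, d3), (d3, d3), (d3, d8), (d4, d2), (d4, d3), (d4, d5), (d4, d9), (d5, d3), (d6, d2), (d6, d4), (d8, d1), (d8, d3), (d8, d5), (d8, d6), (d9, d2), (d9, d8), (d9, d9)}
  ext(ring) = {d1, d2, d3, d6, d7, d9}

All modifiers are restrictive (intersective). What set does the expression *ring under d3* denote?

⟦under d3⟧ = {x : ⟨x, d3⟩ ∈ ⟦under⟧} = {d1, d2, d3, d4, d5, d8}
⟦ring⟧ = {d1, d2, d3, d6, d7, d9}
… ∩ ⟦under d3⟧ = {d1, d2, d3, d6, d7, d9} ∩ {d1, d2, d3, d4, d5, d8} = {d1, d2, d3}
So ⟦ring under d3⟧ = {d1, d2, d3}.

{d1, d2, d3}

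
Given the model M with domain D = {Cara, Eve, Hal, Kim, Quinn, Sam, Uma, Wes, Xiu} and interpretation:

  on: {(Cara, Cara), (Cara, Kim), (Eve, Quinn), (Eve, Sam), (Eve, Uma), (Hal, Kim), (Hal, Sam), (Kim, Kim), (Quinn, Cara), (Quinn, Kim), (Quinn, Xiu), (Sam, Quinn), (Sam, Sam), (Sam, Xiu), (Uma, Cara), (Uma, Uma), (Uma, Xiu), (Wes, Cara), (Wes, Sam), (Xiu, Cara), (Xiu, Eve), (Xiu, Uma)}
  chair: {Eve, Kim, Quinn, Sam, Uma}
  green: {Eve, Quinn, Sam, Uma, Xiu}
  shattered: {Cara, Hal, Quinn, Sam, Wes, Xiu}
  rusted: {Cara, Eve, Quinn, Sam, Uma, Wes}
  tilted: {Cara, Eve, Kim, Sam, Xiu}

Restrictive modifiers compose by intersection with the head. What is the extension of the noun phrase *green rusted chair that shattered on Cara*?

⟦that shattered⟧ = ⟦shattered⟧ = {Cara, Hal, Quinn, Sam, Wes, Xiu}
⟦on Cara⟧ = {x : ⟨x, Cara⟩ ∈ ⟦on⟧} = {Cara, Quinn, Uma, Wes, Xiu}
⟦chair⟧ = {Eve, Kim, Quinn, Sam, Uma}
… ∩ ⟦that shattered⟧ = {Eve, Kim, Quinn, Sam, Uma} ∩ {Cara, Hal, Quinn, Sam, Wes, Xiu} = {Quinn, Sam}
… ∩ ⟦on Cara⟧ = {Quinn, Sam} ∩ {Cara, Quinn, Uma, Wes, Xiu} = {Quinn}
… ∩ ⟦green⟧ = {Quinn} ∩ {Eve, Quinn, Sam, Uma, Xiu} = {Quinn}
… ∩ ⟦rusted⟧ = {Quinn} ∩ {Cara, Eve, Quinn, Sam, Uma, Wes} = {Quinn}
So ⟦green rusted chair that shattered on Cara⟧ = {Quinn}.

{Quinn}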